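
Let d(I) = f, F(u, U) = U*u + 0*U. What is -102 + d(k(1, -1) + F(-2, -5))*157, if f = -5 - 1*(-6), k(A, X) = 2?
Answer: 55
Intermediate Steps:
F(u, U) = U*u (F(u, U) = U*u + 0 = U*u)
f = 1 (f = -5 + 6 = 1)
d(I) = 1
-102 + d(k(1, -1) + F(-2, -5))*157 = -102 + 1*157 = -102 + 157 = 55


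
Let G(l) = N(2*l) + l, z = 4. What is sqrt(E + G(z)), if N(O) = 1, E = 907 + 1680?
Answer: 36*sqrt(2) ≈ 50.912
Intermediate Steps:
E = 2587
G(l) = 1 + l
sqrt(E + G(z)) = sqrt(2587 + (1 + 4)) = sqrt(2587 + 5) = sqrt(2592) = 36*sqrt(2)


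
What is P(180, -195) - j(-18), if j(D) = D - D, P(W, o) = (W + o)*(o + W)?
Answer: 225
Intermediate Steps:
P(W, o) = (W + o)**2 (P(W, o) = (W + o)*(W + o) = (W + o)**2)
j(D) = 0
P(180, -195) - j(-18) = (180 - 195)**2 - 1*0 = (-15)**2 + 0 = 225 + 0 = 225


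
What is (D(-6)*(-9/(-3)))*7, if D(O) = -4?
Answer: -84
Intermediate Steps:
(D(-6)*(-9/(-3)))*7 = -(-36)/(-3)*7 = -(-36)*(-1)/3*7 = -4*3*7 = -12*7 = -84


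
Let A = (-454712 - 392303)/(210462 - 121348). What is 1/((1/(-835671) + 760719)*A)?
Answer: -37234992747/269228294785283860 ≈ -1.3830e-7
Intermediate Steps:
A = -847015/89114 ≈ -9.5049
1/((1/(-835671) + 760719)*A) = 1/((1/(-835671) + 760719)*(-847015/89114)) = -89114/847015/(-1/835671 + 760719) = -89114/847015/(635710807448/835671) = (835671/635710807448)*(-89114/847015) = -37234992747/269228294785283860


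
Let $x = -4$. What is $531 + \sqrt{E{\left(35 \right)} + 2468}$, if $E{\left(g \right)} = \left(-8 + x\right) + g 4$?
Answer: $531 + 2 \sqrt{649} \approx 581.95$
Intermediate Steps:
$E{\left(g \right)} = -12 + 4 g$ ($E{\left(g \right)} = \left(-8 - 4\right) + g 4 = -12 + 4 g$)
$531 + \sqrt{E{\left(35 \right)} + 2468} = 531 + \sqrt{\left(-12 + 4 \cdot 35\right) + 2468} = 531 + \sqrt{\left(-12 + 140\right) + 2468} = 531 + \sqrt{128 + 2468} = 531 + \sqrt{2596} = 531 + 2 \sqrt{649}$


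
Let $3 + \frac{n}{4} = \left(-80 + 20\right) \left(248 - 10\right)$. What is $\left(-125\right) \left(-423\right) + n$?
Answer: $-4257$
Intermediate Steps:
$n = -57132$ ($n = -12 + 4 \left(-80 + 20\right) \left(248 - 10\right) = -12 + 4 \left(\left(-60\right) 238\right) = -12 + 4 \left(-14280\right) = -12 - 57120 = -57132$)
$\left(-125\right) \left(-423\right) + n = \left(-125\right) \left(-423\right) - 57132 = 52875 - 57132 = -4257$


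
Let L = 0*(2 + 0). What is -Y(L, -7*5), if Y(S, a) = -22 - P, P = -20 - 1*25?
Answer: -23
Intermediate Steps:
L = 0 (L = 0*2 = 0)
P = -45 (P = -20 - 25 = -45)
Y(S, a) = 23 (Y(S, a) = -22 - 1*(-45) = -22 + 45 = 23)
-Y(L, -7*5) = -1*23 = -23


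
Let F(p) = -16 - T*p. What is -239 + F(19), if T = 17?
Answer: -578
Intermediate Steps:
F(p) = -16 - 17*p
-239 + F(19) = -239 + (-16 - 17*19) = -239 + (-16 - 323) = -239 - 339 = -578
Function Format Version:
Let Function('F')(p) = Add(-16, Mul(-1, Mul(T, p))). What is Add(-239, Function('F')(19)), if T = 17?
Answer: -578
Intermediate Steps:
Function('F')(p) = Add(-16, Mul(-17, p)) (Function('F')(p) = Add(-16, Mul(-1, Mul(17, p))) = Add(-16, Mul(-17, p)))
Add(-239, Function('F')(19)) = Add(-239, Add(-16, Mul(-17, 19))) = Add(-239, Add(-16, -323)) = Add(-239, -339) = -578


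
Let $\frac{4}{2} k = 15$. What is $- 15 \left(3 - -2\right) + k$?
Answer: $- \frac{135}{2} \approx -67.5$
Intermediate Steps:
$k = \frac{15}{2}$ ($k = \frac{1}{2} \cdot 15 = \frac{15}{2} \approx 7.5$)
$- 15 \left(3 - -2\right) + k = - 15 \left(3 - -2\right) + \frac{15}{2} = - 15 \left(3 + 2\right) + \frac{15}{2} = \left(-15\right) 5 + \frac{15}{2} = -75 + \frac{15}{2} = - \frac{135}{2}$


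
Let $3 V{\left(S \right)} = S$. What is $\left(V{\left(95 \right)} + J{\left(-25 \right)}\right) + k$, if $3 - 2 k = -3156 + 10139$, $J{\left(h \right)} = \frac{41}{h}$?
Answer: $- \frac{259498}{75} \approx -3460.0$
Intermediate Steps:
$V{\left(S \right)} = \frac{S}{3}$
$k = -3490$ ($k = \frac{3}{2} - \frac{-3156 + 10139}{2} = \frac{3}{2} - \frac{6983}{2} = -3490$)
$\left(V{\left(95 \right)} + J{\left(-25 \right)}\right) + k = \left(\frac{1}{3} \cdot 95 + \frac{41}{-25}\right) - 3490 = \left(\frac{95}{3} + 41 \left(- \frac{1}{25}\right)\right) - 3490 = \left(\frac{95}{3} - \frac{41}{25}\right) - 3490 = \frac{2252}{75} - 3490 = - \frac{259498}{75}$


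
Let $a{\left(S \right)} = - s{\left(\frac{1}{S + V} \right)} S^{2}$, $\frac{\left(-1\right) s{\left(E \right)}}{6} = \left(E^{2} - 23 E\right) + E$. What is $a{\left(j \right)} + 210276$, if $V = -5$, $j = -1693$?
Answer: $\frac{208119231277}{480534} \approx 4.331 \cdot 10^{5}$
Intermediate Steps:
$s{\left(E \right)} = - 6 E^{2} + 132 E$ ($s{\left(E \right)} = - 6 \left(\left(E^{2} - 23 E\right) + E\right) = - 6 \left(E^{2} - 22 E\right) = - 6 E^{2} + 132 E$)
$a{\left(S \right)} = - \frac{6 S^{2} \left(22 - \frac{1}{-5 + S}\right)}{-5 + S}$ ($a{\left(S \right)} = - \frac{6 \left(22 - \frac{1}{S - 5}\right)}{S - 5} S^{2} = - \frac{6 \left(22 - \frac{1}{-5 + S}\right)}{-5 + S} S^{2} = - \frac{6 S^{2} \left(22 - \frac{1}{-5 + S}\right)}{-5 + S}$)
$a{\left(j \right)} + 210276 = \frac{\left(-1693\right)^{2} \left(666 - -223476\right)}{\left(-5 - 1693\right)^{2}} + 210276 = \frac{2866249 \left(666 + 223476\right)}{2883204} + 210276 = 2866249 \cdot \frac{1}{2883204} \cdot 224142 + 210276 = \frac{107074463893}{480534} + 210276 = \frac{208119231277}{480534}$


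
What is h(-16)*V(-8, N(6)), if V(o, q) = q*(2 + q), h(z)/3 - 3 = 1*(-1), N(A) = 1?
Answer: 18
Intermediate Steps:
h(z) = 6 (h(z) = 9 + 3*(1*(-1)) = 9 + 3*(-1) = 9 - 3 = 6)
h(-16)*V(-8, N(6)) = 6*(1*(2 + 1)) = 6*(1*3) = 6*3 = 18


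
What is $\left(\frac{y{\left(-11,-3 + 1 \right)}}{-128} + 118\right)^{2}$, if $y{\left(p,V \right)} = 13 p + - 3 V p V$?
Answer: $\frac{228463225}{16384} \approx 13944.0$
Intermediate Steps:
$y{\left(p,V \right)} = 13 p - 3 p V^{2}$ ($y{\left(p,V \right)} = 13 p + - 3 V p V = 13 p - 3 p V^{2}$)
$\left(\frac{y{\left(-11,-3 + 1 \right)}}{-128} + 118\right)^{2} = \left(\frac{\left(-11\right) \left(13 - 3 \left(-3 + 1\right)^{2}\right)}{-128} + 118\right)^{2} = \left(- 11 \left(13 - 3 \left(-2\right)^{2}\right) \left(- \frac{1}{128}\right) + 118\right)^{2} = \left(- 11 \left(13 - 12\right) \left(- \frac{1}{128}\right) + 118\right)^{2} = \left(\left(-11\right) 1 \left(- \frac{1}{128}\right) + 118\right)^{2} = \left(\left(-11\right) \left(- \frac{1}{128}\right) + 118\right)^{2} = \left(\frac{11}{128} + 118\right)^{2} = \left(\frac{15115}{128}\right)^{2} = \frac{228463225}{16384}$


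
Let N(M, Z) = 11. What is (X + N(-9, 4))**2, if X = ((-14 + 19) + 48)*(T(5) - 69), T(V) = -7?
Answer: 16136289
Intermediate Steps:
X = -4028 (X = ((-14 + 19) + 48)*(-7 - 69) = (5 + 48)*(-76) = 53*(-76) = -4028)
(X + N(-9, 4))**2 = (-4028 + 11)**2 = (-4017)**2 = 16136289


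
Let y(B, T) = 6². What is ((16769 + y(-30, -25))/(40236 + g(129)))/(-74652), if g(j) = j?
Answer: -3361/602665596 ≈ -5.5769e-6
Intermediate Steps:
y(B, T) = 36
((16769 + y(-30, -25))/(40236 + g(129)))/(-74652) = ((16769 + 36)/(40236 + 129))/(-74652) = (16805/40365)*(-1/74652) = (16805*(1/40365))*(-1/74652) = (3361/8073)*(-1/74652) = -3361/602665596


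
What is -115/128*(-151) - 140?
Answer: -555/128 ≈ -4.3359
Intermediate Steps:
-115/128*(-151) - 140 = 17365/128 - 140 = -555/128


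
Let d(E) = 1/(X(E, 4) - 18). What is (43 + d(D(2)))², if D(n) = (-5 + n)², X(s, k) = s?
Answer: 148996/81 ≈ 1839.5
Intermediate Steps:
d(E) = 1/(-18 + E) (d(E) = 1/(E - 18) = 1/(-18 + E))
(43 + d(D(2)))² = (43 + 1/(-18 + (-5 + 2)²))² = (43 + 1/(-18 + (-3)²))² = (43 + 1/(-18 + 9))² = (43 + 1/(-9))² = (43 - ⅑)² = (386/9)² = 148996/81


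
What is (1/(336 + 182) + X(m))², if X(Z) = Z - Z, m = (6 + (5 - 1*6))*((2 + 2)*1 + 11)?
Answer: 1/268324 ≈ 3.7268e-6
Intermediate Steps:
m = 75 (m = (6 + (5 - 6))*(4*1 + 11) = (6 - 1)*(4 + 11) = 5*15 = 75)
X(Z) = 0
(1/(336 + 182) + X(m))² = (1/(336 + 182) + 0)² = (1/518 + 0)² = (1/518)² = 1/268324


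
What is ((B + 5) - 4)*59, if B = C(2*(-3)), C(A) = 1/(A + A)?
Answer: 649/12 ≈ 54.083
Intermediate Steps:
C(A) = 1/(2*A)
B = -1/12 (B = 1/(2*((2*(-3)))) = (½)/(-6) = (½)*(-⅙) = -1/12 ≈ -0.083333)
((B + 5) - 4)*59 = ((-1/12 + 5) - 4)*59 = (59/12 - 4)*59 = (11/12)*59 = 649/12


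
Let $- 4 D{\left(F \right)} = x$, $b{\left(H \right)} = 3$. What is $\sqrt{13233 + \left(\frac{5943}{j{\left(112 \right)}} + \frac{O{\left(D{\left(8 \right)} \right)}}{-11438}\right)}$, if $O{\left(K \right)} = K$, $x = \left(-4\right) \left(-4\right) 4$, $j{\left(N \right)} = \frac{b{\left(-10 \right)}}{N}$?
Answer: $\frac{3 \sqrt{854396679073}}{5719} \approx 484.88$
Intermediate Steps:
$j{\left(N \right)} = \frac{3}{N}$
$x = 64$ ($x = 16 \cdot 4 = 64$)
$D{\left(F \right)} = -16$ ($D{\left(F \right)} = \left(- \frac{1}{4}\right) 64 = -16$)
$\sqrt{13233 + \left(\frac{5943}{j{\left(112 \right)}} + \frac{O{\left(D{\left(8 \right)} \right)}}{-11438}\right)} = \sqrt{13233 + \left(\frac{5943}{3 \cdot \frac{1}{112}} - \frac{16}{-11438}\right)} = \sqrt{13233 - \left(- \frac{8}{5719} - \frac{5943}{3 \cdot \frac{1}{112}}\right)} = \sqrt{13233 + \left(\frac{5943}{\frac{3}{112}} + \frac{8}{5719}\right)} = \sqrt{13233 + \left(5943 \cdot \frac{112}{3} + \frac{8}{5719}\right)} = \sqrt{13233 + \left(221872 + \frac{8}{5719}\right)} = \sqrt{13233 + \frac{1268885976}{5719}} = \sqrt{\frac{1344565503}{5719}} = \frac{3 \sqrt{854396679073}}{5719}$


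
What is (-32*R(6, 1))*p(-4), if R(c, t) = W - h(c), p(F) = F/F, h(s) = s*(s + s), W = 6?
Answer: 2112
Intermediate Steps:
h(s) = 2*s² (h(s) = s*(2*s) = 2*s²)
p(F) = 1
R(c, t) = 6 - 2*c²
(-32*R(6, 1))*p(-4) = -32*(6 - 2*6²)*1 = -32*(6 - 2*36)*1 = -32*(6 - 72)*1 = -32*(-66)*1 = 2112*1 = 2112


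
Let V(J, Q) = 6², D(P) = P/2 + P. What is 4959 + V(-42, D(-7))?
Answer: 4995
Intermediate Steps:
D(P) = 3*P/2 (D(P) = P*(½) + P = P/2 + P = 3*P/2)
V(J, Q) = 36
4959 + V(-42, D(-7)) = 4959 + 36 = 4995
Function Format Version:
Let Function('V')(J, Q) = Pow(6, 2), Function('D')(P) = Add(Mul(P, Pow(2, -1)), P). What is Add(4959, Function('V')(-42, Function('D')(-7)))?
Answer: 4995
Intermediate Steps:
Function('D')(P) = Mul(Rational(3, 2), P) (Function('D')(P) = Add(Mul(P, Rational(1, 2)), P) = Add(Mul(Rational(1, 2), P), P) = Mul(Rational(3, 2), P))
Function('V')(J, Q) = 36
Add(4959, Function('V')(-42, Function('D')(-7))) = Add(4959, 36) = 4995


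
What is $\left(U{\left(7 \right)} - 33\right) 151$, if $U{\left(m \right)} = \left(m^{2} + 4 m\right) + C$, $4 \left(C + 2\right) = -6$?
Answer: $\frac{12231}{2} \approx 6115.5$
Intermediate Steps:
$C = - \frac{7}{2}$ ($C = -2 + \frac{1}{4} \left(-6\right) = -2 - \frac{3}{2} = - \frac{7}{2} \approx -3.5$)
$U{\left(m \right)} = - \frac{7}{2} + m^{2} + 4 m$ ($U{\left(m \right)} = \left(m^{2} + 4 m\right) - \frac{7}{2} = - \frac{7}{2} + m^{2} + 4 m$)
$\left(U{\left(7 \right)} - 33\right) 151 = \left(\left(- \frac{7}{2} + 7^{2} + 4 \cdot 7\right) - 33\right) 151 = \left(\left(- \frac{7}{2} + 49 + 28\right) - 33\right) 151 = \left(\frac{147}{2} - 33\right) 151 = \frac{81}{2} \cdot 151 = \frac{12231}{2}$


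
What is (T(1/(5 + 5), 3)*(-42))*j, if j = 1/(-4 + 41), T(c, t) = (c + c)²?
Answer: -42/925 ≈ -0.045405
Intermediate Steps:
T(c, t) = 4*c² (T(c, t) = (2*c)² = 4*c²)
j = 1/37 ≈ 0.027027
(T(1/(5 + 5), 3)*(-42))*j = ((4*(1/(5 + 5))²)*(-42))*(1/37) = ((4*(1/10)²)*(-42))*(1/37) = ((4*(⅒)²)*(-42))*(1/37) = ((4*(1/100))*(-42))*(1/37) = ((1/25)*(-42))*(1/37) = -42/25*1/37 = -42/925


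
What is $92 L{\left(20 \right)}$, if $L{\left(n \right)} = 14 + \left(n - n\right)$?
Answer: $1288$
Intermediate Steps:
$L{\left(n \right)} = 14$ ($L{\left(n \right)} = 14 + 0 = 14$)
$92 L{\left(20 \right)} = 92 \cdot 14 = 1288$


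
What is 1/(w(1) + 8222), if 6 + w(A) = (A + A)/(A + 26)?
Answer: 27/221834 ≈ 0.00012171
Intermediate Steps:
w(A) = -6 + 2*A/(26 + A) (w(A) = -6 + (A + A)/(A + 26) = -6 + (2*A)/(26 + A) = -6 + 2*A/(26 + A))
1/(w(1) + 8222) = 1/(4*(-39 - 1*1)/(26 + 1) + 8222) = 1/(4*(-39 - 1)/27 + 8222) = 1/(4*(1/27)*(-40) + 8222) = 1/(-160/27 + 8222) = 1/(221834/27) = 27/221834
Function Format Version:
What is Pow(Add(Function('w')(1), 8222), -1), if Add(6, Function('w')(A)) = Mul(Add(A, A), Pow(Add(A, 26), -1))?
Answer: Rational(27, 221834) ≈ 0.00012171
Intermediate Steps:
Function('w')(A) = Add(-6, Mul(2, A, Pow(Add(26, A), -1))) (Function('w')(A) = Add(-6, Mul(Add(A, A), Pow(Add(A, 26), -1))) = Add(-6, Mul(Mul(2, A), Pow(Add(26, A), -1))) = Add(-6, Mul(2, A, Pow(Add(26, A), -1))))
Pow(Add(Function('w')(1), 8222), -1) = Pow(Add(Mul(4, Pow(Add(26, 1), -1), Add(-39, Mul(-1, 1))), 8222), -1) = Pow(Add(Mul(4, Pow(27, -1), Add(-39, -1)), 8222), -1) = Pow(Add(Mul(4, Rational(1, 27), -40), 8222), -1) = Pow(Add(Rational(-160, 27), 8222), -1) = Pow(Rational(221834, 27), -1) = Rational(27, 221834)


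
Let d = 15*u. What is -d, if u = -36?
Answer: 540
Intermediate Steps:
d = -540 (d = 15*(-36) = -540)
-d = -1*(-540) = 540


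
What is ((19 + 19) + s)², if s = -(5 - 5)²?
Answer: 1444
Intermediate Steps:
s = 0 (s = -1*0² = -1*0 = 0)
((19 + 19) + s)² = ((19 + 19) + 0)² = (38 + 0)² = 38² = 1444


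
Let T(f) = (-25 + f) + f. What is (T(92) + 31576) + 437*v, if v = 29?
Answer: 44408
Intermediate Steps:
T(f) = -25 + 2*f
(T(92) + 31576) + 437*v = ((-25 + 2*92) + 31576) + 437*29 = ((-25 + 184) + 31576) + 12673 = (159 + 31576) + 12673 = 31735 + 12673 = 44408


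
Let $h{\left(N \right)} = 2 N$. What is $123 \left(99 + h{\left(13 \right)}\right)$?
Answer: $15375$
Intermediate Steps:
$123 \left(99 + h{\left(13 \right)}\right) = 123 \left(99 + 2 \cdot 13\right) = 123 \left(99 + 26\right) = 123 \cdot 125 = 15375$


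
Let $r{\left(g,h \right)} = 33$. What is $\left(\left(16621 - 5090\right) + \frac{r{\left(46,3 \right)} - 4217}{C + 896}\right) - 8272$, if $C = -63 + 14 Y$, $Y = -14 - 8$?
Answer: $\frac{1706791}{525} \approx 3251.0$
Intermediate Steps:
$Y = -22$ ($Y = -14 - 8 = -22$)
$C = -371$ ($C = -63 + 14 \left(-22\right) = -63 - 308 = -371$)
$\left(\left(16621 - 5090\right) + \frac{r{\left(46,3 \right)} - 4217}{C + 896}\right) - 8272 = \left(\left(16621 - 5090\right) + \frac{33 - 4217}{-371 + 896}\right) - 8272 = \left(11531 - \frac{4184}{525}\right) - 8272 = \frac{6049591}{525} - 8272 = \frac{1706791}{525}$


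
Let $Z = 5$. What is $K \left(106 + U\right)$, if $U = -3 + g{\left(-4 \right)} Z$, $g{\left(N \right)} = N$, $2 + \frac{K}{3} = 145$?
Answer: $35607$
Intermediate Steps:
$K = 429$ ($K = -6 + 3 \cdot 145 = -6 + 435 = 429$)
$U = -23$ ($U = -3 - 20 = -23$)
$K \left(106 + U\right) = 429 \left(106 - 23\right) = 429 \cdot 83 = 35607$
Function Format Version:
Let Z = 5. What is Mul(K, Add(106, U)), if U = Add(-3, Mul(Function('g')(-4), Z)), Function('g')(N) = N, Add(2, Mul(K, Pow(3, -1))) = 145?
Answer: 35607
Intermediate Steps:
K = 429 (K = Add(-6, Mul(3, 145)) = Add(-6, 435) = 429)
U = -23 (U = Add(-3, Mul(-4, 5)) = Add(-3, -20) = -23)
Mul(K, Add(106, U)) = Mul(429, Add(106, -23)) = Mul(429, 83) = 35607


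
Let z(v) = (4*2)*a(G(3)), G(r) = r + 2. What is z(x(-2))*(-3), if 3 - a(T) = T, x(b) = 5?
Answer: 48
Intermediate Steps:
G(r) = 2 + r
a(T) = 3 - T
z(v) = -16 (z(v) = (4*2)*(3 - (2 + 3)) = 8*(3 - 1*5) = 8*(3 - 5) = 8*(-2) = -16)
z(x(-2))*(-3) = -16*(-3) = 48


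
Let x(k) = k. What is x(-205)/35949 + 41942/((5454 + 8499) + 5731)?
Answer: 751868869/353810058 ≈ 2.1251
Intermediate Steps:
x(-205)/35949 + 41942/((5454 + 8499) + 5731) = -205/35949 + 41942/((5454 + 8499) + 5731) = -205*1/35949 + 41942/(13953 + 5731) = -205/35949 + 41942/19684 = -205/35949 + 41942*(1/19684) = -205/35949 + 20971/9842 = 751868869/353810058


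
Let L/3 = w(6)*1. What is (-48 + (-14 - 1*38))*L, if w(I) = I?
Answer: -1800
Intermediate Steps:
L = 18 (L = 3*(6*1) = 3*6 = 18)
(-48 + (-14 - 1*38))*L = (-48 + (-14 - 1*38))*18 = (-48 + (-14 - 38))*18 = (-48 - 52)*18 = -100*18 = -1800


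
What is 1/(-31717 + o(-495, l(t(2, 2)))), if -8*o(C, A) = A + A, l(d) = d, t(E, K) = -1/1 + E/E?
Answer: -1/31717 ≈ -3.1529e-5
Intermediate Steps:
t(E, K) = 0 (t(E, K) = -1*1 + 1 = -1 + 1 = 0)
o(C, A) = -A/4 (o(C, A) = -(A + A)/8 = -A/4)
1/(-31717 + o(-495, l(t(2, 2)))) = 1/(-31717 - ¼*0) = 1/(-31717 + 0) = 1/(-31717) = -1/31717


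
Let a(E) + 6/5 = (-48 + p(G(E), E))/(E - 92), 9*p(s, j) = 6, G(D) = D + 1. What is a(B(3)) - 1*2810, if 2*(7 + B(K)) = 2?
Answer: -2065877/735 ≈ -2810.7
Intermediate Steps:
G(D) = 1 + D
p(s, j) = ⅔ (p(s, j) = (⅑)*6 = ⅔)
B(K) = -6 (B(K) = -7 + (½)*2 = -7 + 1 = -6)
a(E) = -6/5 - 142/(3*(-92 + E)) (a(E) = -6/5 + (-48 + ⅔)/(E - 92) = -6/5 - 142/(3*(-92 + E)))
a(B(3)) - 1*2810 = 2*(473 - 9*(-6))/(15*(-92 - 6)) - 1*2810 = (2/15)*(473 + 54)/(-98) - 2810 = (2/15)*(-1/98)*527 - 2810 = -527/735 - 2810 = -2065877/735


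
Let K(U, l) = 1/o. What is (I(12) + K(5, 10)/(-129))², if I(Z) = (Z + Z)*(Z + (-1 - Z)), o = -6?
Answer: 345030625/599076 ≈ 575.94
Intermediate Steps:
K(U, l) = -⅙ (K(U, l) = 1/(-6) = -⅙)
I(Z) = -2*Z (I(Z) = (2*Z)*(-1) = -2*Z)
(I(12) + K(5, 10)/(-129))² = (-2*12 - ⅙/(-129))² = (-24 - ⅙*(-1/129))² = (-24 + 1/774)² = (-18575/774)² = 345030625/599076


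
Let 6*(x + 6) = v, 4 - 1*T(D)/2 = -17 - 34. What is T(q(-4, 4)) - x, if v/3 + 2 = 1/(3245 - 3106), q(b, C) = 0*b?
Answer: 32525/278 ≈ 117.00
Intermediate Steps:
q(b, C) = 0
T(D) = 110 (T(D) = 8 - 2*(-17 - 34) = 8 - 2*(-51) = 8 + 102 = 110)
v = -831/139 (v = -6 + 3/(3245 - 3106) = -6 + 3/139 = -831/139 ≈ -5.9784)
x = -1945/278 (x = -6 + (⅙)*(-831/139) = -6 - 277/278 = -1945/278 ≈ -6.9964)
T(q(-4, 4)) - x = 110 - 1*(-1945/278) = 110 + 1945/278 = 32525/278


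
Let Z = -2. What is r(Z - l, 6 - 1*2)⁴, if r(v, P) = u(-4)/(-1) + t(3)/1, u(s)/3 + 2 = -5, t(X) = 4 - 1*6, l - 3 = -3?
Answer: 130321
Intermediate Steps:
l = 0 (l = 3 - 3 = 0)
t(X) = -2 (t(X) = 4 - 6 = -2)
u(s) = -21 (u(s) = -6 + 3*(-5) = -6 - 15 = -21)
r(v, P) = 19 (r(v, P) = -21/(-1) - 2/1 = -21*(-1) - 2*1 = 21 - 2 = 19)
r(Z - l, 6 - 1*2)⁴ = 19⁴ = 130321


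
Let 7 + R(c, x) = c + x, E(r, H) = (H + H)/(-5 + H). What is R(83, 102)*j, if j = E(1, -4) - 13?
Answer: -19402/9 ≈ -2155.8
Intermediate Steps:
E(r, H) = 2*H/(-5 + H) (E(r, H) = (2*H)/(-5 + H) = 2*H/(-5 + H))
j = -109/9 (j = 2*(-4)/(-5 - 4) - 13 = 2*(-4)/(-9) - 13 = 2*(-4)*(-⅑) - 13 = 8/9 - 13 = -109/9 ≈ -12.111)
R(c, x) = -7 + c + x (R(c, x) = -7 + (c + x) = -7 + c + x)
R(83, 102)*j = (-7 + 83 + 102)*(-109/9) = 178*(-109/9) = -19402/9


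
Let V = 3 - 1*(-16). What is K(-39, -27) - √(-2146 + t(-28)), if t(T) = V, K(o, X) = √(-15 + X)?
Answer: I*(√42 - √2127) ≈ -39.639*I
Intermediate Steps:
V = 19 (V = 3 + 16 = 19)
t(T) = 19
K(-39, -27) - √(-2146 + t(-28)) = √(-15 - 27) - √(-2146 + 19) = √(-42) - √(-2127) = I*√42 - I*√2127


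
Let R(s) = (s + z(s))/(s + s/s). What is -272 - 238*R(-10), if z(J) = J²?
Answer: 2108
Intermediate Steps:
R(s) = (s + s²)/(1 + s) (R(s) = (s + s²)/(s + s/s) = (s + s²)/(s + 1) = (s + s²)/(1 + s))
-272 - 238*R(-10) = -272 - 238*(-10) = -272 + 2380 = 2108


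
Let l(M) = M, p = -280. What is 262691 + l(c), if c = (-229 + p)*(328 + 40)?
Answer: 75379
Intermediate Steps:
c = -187312 (c = (-229 - 280)*(328 + 40) = -509*368 = -187312)
262691 + l(c) = 262691 - 187312 = 75379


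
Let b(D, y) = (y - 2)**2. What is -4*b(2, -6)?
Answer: -256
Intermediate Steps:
b(D, y) = (-2 + y)**2
-4*b(2, -6) = -4*(-2 - 6)**2 = -4*(-8)**2 = -4*64 = -256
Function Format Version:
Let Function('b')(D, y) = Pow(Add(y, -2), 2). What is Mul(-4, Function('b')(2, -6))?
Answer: -256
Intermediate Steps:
Function('b')(D, y) = Pow(Add(-2, y), 2)
Mul(-4, Function('b')(2, -6)) = Mul(-4, Pow(Add(-2, -6), 2)) = Mul(-4, Pow(-8, 2)) = Mul(-4, 64) = -256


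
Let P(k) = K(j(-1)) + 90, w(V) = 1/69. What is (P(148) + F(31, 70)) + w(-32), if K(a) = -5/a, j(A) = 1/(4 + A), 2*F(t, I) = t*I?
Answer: 80041/69 ≈ 1160.0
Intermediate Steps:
w(V) = 1/69
F(t, I) = I*t/2 (F(t, I) = (t*I)/2 = (I*t)/2 = I*t/2)
P(k) = 75 (P(k) = -5/(1/(4 - 1)) + 90 = -5/(1/3) + 90 = -5/1/3 + 90 = -5*3 + 90 = -15 + 90 = 75)
(P(148) + F(31, 70)) + w(-32) = (75 + (1/2)*70*31) + 1/69 = (75 + 1085) + 1/69 = 1160 + 1/69 = 80041/69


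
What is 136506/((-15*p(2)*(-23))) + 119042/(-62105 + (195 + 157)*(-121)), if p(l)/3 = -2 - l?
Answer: -821366809/24080310 ≈ -34.109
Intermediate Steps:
p(l) = -6 - 3*l (p(l) = 3*(-2 - l) = -6 - 3*l)
136506/((-15*p(2)*(-23))) + 119042/(-62105 + (195 + 157)*(-121)) = 136506/((-15*(-6 - 3*2)*(-23))) + 119042/(-62105 + (195 + 157)*(-121)) = 136506/((-15*(-6 - 6)*(-23))) + 119042/(-62105 + 352*(-121)) = 136506/((-15*(-12)*(-23))) + 119042/(-62105 - 42592) = 136506/((180*(-23))) + 119042/(-104697) = 136506/(-4140) + 119042*(-1/104697) = 136506*(-1/4140) - 119042/104697 = -22751/690 - 119042/104697 = -821366809/24080310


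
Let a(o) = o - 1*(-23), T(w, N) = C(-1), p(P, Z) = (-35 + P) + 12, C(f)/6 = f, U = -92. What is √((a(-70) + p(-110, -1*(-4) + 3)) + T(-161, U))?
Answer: I*√186 ≈ 13.638*I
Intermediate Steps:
C(f) = 6*f
p(P, Z) = -23 + P
T(w, N) = -6 (T(w, N) = 6*(-1) = -6)
a(o) = 23 + o (a(o) = o + 23 = 23 + o)
√((a(-70) + p(-110, -1*(-4) + 3)) + T(-161, U)) = √(((23 - 70) + (-23 - 110)) - 6) = √((-47 - 133) - 6) = √(-180 - 6) = √(-186) = I*√186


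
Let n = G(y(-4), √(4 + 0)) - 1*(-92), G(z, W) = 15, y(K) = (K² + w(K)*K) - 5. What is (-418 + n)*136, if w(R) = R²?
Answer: -42296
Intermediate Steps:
y(K) = -5 + K² + K³ (y(K) = (K² + K²*K) - 5 = (K² + K³) - 5 = -5 + K² + K³)
n = 107 (n = 15 - 1*(-92) = 15 + 92 = 107)
(-418 + n)*136 = (-418 + 107)*136 = -311*136 = -42296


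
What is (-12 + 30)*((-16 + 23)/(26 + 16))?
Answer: 3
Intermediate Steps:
(-12 + 30)*((-16 + 23)/(26 + 16)) = 18*(7/42) = 18*(7*(1/42)) = 18*(⅙) = 3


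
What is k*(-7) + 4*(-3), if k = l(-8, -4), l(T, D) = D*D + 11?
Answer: -201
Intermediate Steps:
l(T, D) = 11 + D² (l(T, D) = D² + 11 = 11 + D²)
k = 27 (k = 11 + (-4)² = 11 + 16 = 27)
k*(-7) + 4*(-3) = 27*(-7) + 4*(-3) = -189 - 12 = -201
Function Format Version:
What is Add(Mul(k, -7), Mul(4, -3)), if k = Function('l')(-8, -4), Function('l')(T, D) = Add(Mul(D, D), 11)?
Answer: -201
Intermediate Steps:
Function('l')(T, D) = Add(11, Pow(D, 2)) (Function('l')(T, D) = Add(Pow(D, 2), 11) = Add(11, Pow(D, 2)))
k = 27 (k = Add(11, Pow(-4, 2)) = Add(11, 16) = 27)
Add(Mul(k, -7), Mul(4, -3)) = Add(Mul(27, -7), Mul(4, -3)) = Add(-189, -12) = -201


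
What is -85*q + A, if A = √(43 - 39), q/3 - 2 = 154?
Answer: -39778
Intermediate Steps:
q = 468 (q = 6 + 3*154 = 6 + 462 = 468)
A = 2 (A = √4 = 2)
-85*q + A = -85*468 + 2 = -39780 + 2 = -39778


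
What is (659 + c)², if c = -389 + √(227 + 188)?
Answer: (270 + √415)² ≈ 84316.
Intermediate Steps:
c = -389 + √415 ≈ -368.63
(659 + c)² = (659 + (-389 + √415))² = (270 + √415)²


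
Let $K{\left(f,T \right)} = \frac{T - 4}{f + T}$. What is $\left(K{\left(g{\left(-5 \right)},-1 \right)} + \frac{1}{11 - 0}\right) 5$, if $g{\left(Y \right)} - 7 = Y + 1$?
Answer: $- \frac{265}{22} \approx -12.045$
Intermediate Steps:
$g{\left(Y \right)} = 8 + Y$ ($g{\left(Y \right)} = 7 + \left(Y + 1\right) = 7 + \left(1 + Y\right) = 8 + Y$)
$K{\left(f,T \right)} = \frac{-4 + T}{T + f}$
$\left(K{\left(g{\left(-5 \right)},-1 \right)} + \frac{1}{11 - 0}\right) 5 = \left(\frac{-4 - 1}{-1 + \left(8 - 5\right)} + \frac{1}{11 - 0}\right) 5 = \left(\frac{1}{-1 + 3} \left(-5\right) + \frac{1}{11 + 0}\right) 5 = \left(\frac{1}{2} \left(-5\right) + \frac{1}{11}\right) 5 = \left(- \frac{5}{2} + \frac{1}{11}\right) 5 = \left(- \frac{53}{22}\right) 5 = - \frac{265}{22}$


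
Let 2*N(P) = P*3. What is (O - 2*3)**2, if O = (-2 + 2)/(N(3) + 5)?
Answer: 36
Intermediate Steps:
N(P) = 3*P/2 (N(P) = (P*3)/2 = (3*P)/2 = 3*P/2)
O = 0 (O = (-2 + 2)/((3/2)*3 + 5) = 0/(9/2 + 5) = 0/(19/2) = 0*(2/19) = 0)
(O - 2*3)**2 = (0 - 2*3)**2 = (0 - 6)**2 = (-6)**2 = 36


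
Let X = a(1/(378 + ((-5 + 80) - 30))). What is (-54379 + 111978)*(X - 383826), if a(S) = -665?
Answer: -22146297109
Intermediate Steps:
X = -665
(-54379 + 111978)*(X - 383826) = (-54379 + 111978)*(-665 - 383826) = 57599*(-384491) = -22146297109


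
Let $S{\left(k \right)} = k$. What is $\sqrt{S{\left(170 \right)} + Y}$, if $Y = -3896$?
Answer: $9 i \sqrt{46} \approx 61.041 i$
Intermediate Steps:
$\sqrt{S{\left(170 \right)} + Y} = \sqrt{170 - 3896} = \sqrt{-3726} = 9 i \sqrt{46}$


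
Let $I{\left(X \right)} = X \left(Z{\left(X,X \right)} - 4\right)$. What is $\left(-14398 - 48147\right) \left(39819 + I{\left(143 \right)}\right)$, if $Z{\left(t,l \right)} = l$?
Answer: $-3733686320$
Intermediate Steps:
$I{\left(X \right)} = X \left(-4 + X\right)$ ($I{\left(X \right)} = X \left(X - 4\right) = X \left(-4 + X\right)$)
$\left(-14398 - 48147\right) \left(39819 + I{\left(143 \right)}\right) = \left(-14398 - 48147\right) \left(39819 + 143 \left(-4 + 143\right)\right) = - 62545 \left(39819 + 143 \cdot 139\right) = - 62545 \left(39819 + 19877\right) = \left(-62545\right) 59696 = -3733686320$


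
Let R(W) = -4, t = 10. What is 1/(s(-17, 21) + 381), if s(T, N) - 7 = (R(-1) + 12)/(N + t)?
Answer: 31/12036 ≈ 0.0025756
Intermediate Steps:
s(T, N) = 7 + 8/(10 + N) (s(T, N) = 7 + (-4 + 12)/(N + 10) = 7 + 8/(10 + N))
1/(s(-17, 21) + 381) = 1/((78 + 7*21)/(10 + 21) + 381) = 1/((78 + 147)/31 + 381) = 1/((1/31)*225 + 381) = 1/(225/31 + 381) = 1/(12036/31) = 31/12036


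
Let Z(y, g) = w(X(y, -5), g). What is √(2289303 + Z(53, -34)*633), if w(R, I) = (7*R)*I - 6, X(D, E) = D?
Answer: I*√5699157 ≈ 2387.3*I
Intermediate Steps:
w(R, I) = -6 + 7*I*R (w(R, I) = 7*I*R - 6 = -6 + 7*I*R)
Z(y, g) = -6 + 7*g*y
√(2289303 + Z(53, -34)*633) = √(2289303 + (-6 + 7*(-34)*53)*633) = √(2289303 + (-6 - 12614)*633) = √(2289303 - 12620*633) = √(2289303 - 7988460) = √(-5699157) = I*√5699157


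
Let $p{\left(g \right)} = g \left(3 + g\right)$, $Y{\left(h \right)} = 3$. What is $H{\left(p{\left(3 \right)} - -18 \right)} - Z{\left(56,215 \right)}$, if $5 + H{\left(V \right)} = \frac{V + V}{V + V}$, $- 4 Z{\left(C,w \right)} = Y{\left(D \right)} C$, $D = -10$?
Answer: $38$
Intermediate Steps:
$Z{\left(C,w \right)} = - \frac{3 C}{4}$
$H{\left(V \right)} = -4$ ($H{\left(V \right)} = -5 + \frac{V + V}{V + V} = -5 + \frac{2 V}{2 V} = -5 + 2 V \frac{1}{2 V} = -5 + 1 = -4$)
$H{\left(p{\left(3 \right)} - -18 \right)} - Z{\left(56,215 \right)} = -4 - \left(- \frac{3}{4}\right) 56 = -4 - -42 = -4 + 42 = 38$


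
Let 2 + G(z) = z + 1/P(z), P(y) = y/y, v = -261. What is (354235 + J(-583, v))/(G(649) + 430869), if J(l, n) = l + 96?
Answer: 117916/143839 ≈ 0.81978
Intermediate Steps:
P(y) = 1
J(l, n) = 96 + l
G(z) = -1 + z (G(z) = -2 + (z + 1/1) = -2 + (z + 1) = -2 + (1 + z) = -1 + z)
(354235 + J(-583, v))/(G(649) + 430869) = (354235 + (96 - 583))/((-1 + 649) + 430869) = (354235 - 487)/(648 + 430869) = 353748/431517 = 353748*(1/431517) = 117916/143839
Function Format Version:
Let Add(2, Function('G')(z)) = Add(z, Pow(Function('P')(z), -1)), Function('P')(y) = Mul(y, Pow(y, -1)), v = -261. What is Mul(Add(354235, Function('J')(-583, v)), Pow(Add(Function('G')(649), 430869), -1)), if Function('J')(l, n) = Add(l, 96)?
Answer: Rational(117916, 143839) ≈ 0.81978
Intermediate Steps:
Function('P')(y) = 1
Function('J')(l, n) = Add(96, l)
Function('G')(z) = Add(-1, z) (Function('G')(z) = Add(-2, Add(z, Pow(1, -1))) = Add(-2, Add(z, 1)) = Add(-2, Add(1, z)) = Add(-1, z))
Mul(Add(354235, Function('J')(-583, v)), Pow(Add(Function('G')(649), 430869), -1)) = Mul(Add(354235, Add(96, -583)), Pow(Add(Add(-1, 649), 430869), -1)) = Mul(Add(354235, -487), Pow(Add(648, 430869), -1)) = Mul(353748, Pow(431517, -1)) = Mul(353748, Rational(1, 431517)) = Rational(117916, 143839)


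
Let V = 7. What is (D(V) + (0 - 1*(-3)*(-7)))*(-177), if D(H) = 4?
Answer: 3009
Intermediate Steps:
(D(V) + (0 - 1*(-3)*(-7)))*(-177) = (4 + (0 - 1*(-3)*(-7)))*(-177) = (4 + (0 + 3*(-7)))*(-177) = (4 + (0 - 21))*(-177) = (4 - 21)*(-177) = -17*(-177) = 3009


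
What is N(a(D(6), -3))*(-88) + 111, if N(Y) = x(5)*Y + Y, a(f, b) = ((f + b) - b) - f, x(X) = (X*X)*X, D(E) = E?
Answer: 111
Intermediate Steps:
x(X) = X³ (x(X) = X²*X = X³)
a(f, b) = 0 (a(f, b) = ((b + f) - b) - f = f - f = 0)
N(Y) = 126*Y (N(Y) = 5³*Y + Y = 125*Y + Y = 126*Y)
N(a(D(6), -3))*(-88) + 111 = (126*0)*(-88) + 111 = 0*(-88) + 111 = 0 + 111 = 111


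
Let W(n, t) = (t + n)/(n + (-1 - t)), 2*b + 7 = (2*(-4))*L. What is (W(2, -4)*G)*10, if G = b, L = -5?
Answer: -66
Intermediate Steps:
b = 33/2 (b = -7/2 + ((2*(-4))*(-5))/2 = -7/2 + (-8*(-5))/2 = -7/2 + (1/2)*40 = -7/2 + 20 = 33/2 ≈ 16.500)
G = 33/2 ≈ 16.500
W(n, t) = (n + t)/(-1 + n - t)
(W(2, -4)*G)*10 = (((-1*2 - 1*(-4))/(1 - 4 - 1*2))*(33/2))*10 = (((-2 + 4)/(1 - 4 - 2))*(33/2))*10 = ((2/(-5))*(33/2))*10 = (-1/5*2*(33/2))*10 = -2/5*33/2*10 = -33/5*10 = -66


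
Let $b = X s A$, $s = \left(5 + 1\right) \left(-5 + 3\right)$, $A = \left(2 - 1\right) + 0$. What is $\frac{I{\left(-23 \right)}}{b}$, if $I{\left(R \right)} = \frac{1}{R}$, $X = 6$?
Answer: $\frac{1}{1656} \approx 0.00060386$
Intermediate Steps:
$A = 1$ ($A = 1 + 0 = 1$)
$s = -12$ ($s = 6 \left(-2\right) = -12$)
$b = -72$ ($b = 6 \left(-12\right) 1 = \left(-72\right) 1 = -72$)
$\frac{I{\left(-23 \right)}}{b} = \frac{1}{\left(-23\right) \left(-72\right)} = \left(- \frac{1}{23}\right) \left(- \frac{1}{72}\right) = \frac{1}{1656}$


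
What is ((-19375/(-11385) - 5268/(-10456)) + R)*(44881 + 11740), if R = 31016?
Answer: 10453526387141647/5952078 ≈ 1.7563e+9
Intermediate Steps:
((-19375/(-11385) - 5268/(-10456)) + R)*(44881 + 11740) = ((-19375/(-11385) - 5268/(-10456)) + 31016)*(44881 + 11740) = ((-19375*(-1/11385) - 5268*(-1/10456)) + 31016)*56621 = ((3875/2277 + 1317/2614) + 31016)*56621 = (13128059/5952078 + 31016)*56621 = (184622779307/5952078)*56621 = 10453526387141647/5952078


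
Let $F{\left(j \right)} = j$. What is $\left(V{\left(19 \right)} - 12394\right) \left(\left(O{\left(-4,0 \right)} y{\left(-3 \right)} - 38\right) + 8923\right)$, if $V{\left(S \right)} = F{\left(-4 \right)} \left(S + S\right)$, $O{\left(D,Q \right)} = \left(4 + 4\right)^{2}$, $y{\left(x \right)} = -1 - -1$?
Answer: $-111471210$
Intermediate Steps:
$y{\left(x \right)} = 0$ ($y{\left(x \right)} = -1 + 1 = 0$)
$O{\left(D,Q \right)} = 64$ ($O{\left(D,Q \right)} = 8^{2} = 64$)
$V{\left(S \right)} = - 8 S$ ($V{\left(S \right)} = - 4 \left(S + S\right) = - 4 \cdot 2 S = - 8 S$)
$\left(V{\left(19 \right)} - 12394\right) \left(\left(O{\left(-4,0 \right)} y{\left(-3 \right)} - 38\right) + 8923\right) = \left(\left(-8\right) 19 - 12394\right) \left(\left(64 \cdot 0 - 38\right) + 8923\right) = \left(-152 - 12394\right) \left(\left(0 - 38\right) + 8923\right) = - 12546 \left(-38 + 8923\right) = \left(-12546\right) 8885 = -111471210$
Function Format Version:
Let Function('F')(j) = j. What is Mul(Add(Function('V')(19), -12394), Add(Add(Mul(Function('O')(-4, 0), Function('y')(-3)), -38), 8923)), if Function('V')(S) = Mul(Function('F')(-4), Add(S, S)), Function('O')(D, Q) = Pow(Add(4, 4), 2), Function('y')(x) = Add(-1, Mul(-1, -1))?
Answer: -111471210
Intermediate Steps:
Function('y')(x) = 0 (Function('y')(x) = Add(-1, 1) = 0)
Function('O')(D, Q) = 64 (Function('O')(D, Q) = Pow(8, 2) = 64)
Function('V')(S) = Mul(-8, S) (Function('V')(S) = Mul(-4, Add(S, S)) = Mul(-4, Mul(2, S)) = Mul(-8, S))
Mul(Add(Function('V')(19), -12394), Add(Add(Mul(Function('O')(-4, 0), Function('y')(-3)), -38), 8923)) = Mul(Add(Mul(-8, 19), -12394), Add(Add(Mul(64, 0), -38), 8923)) = Mul(Add(-152, -12394), Add(Add(0, -38), 8923)) = Mul(-12546, Add(-38, 8923)) = Mul(-12546, 8885) = -111471210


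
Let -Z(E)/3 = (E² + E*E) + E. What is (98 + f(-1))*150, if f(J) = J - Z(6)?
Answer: 49650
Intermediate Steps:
Z(E) = -6*E² - 3*E (Z(E) = -3*((E² + E*E) + E) = -3*((E² + E²) + E) = -3*(2*E² + E) = -3*(E + 2*E²) = -6*E² - 3*E)
f(J) = 234 + J (f(J) = J - (-3)*6*(1 + 2*6) = J - (-3)*6*(1 + 12) = J - (-3)*6*13 = J - 1*(-234) = J + 234 = 234 + J)
(98 + f(-1))*150 = (98 + (234 - 1))*150 = (98 + 233)*150 = 331*150 = 49650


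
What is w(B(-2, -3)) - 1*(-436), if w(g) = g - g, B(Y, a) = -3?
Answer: 436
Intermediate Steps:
w(g) = 0
w(B(-2, -3)) - 1*(-436) = 0 - 1*(-436) = 0 + 436 = 436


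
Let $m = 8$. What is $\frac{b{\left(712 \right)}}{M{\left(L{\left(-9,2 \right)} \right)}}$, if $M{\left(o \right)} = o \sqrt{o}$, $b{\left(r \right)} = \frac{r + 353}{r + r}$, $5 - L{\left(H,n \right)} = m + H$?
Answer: $\frac{355 \sqrt{6}}{17088} \approx 0.050888$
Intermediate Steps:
$L{\left(H,n \right)} = -3 - H$ ($L{\left(H,n \right)} = 5 - \left(8 + H\right) = -3 - H$)
$b{\left(r \right)} = \frac{353 + r}{2 r}$
$M{\left(o \right)} = o^{\frac{3}{2}}$
$\frac{b{\left(712 \right)}}{M{\left(L{\left(-9,2 \right)} \right)}} = \frac{\frac{1}{2} \cdot \frac{1}{712} \left(353 + 712\right)}{\left(-3 - -9\right)^{\frac{3}{2}}} = \frac{\frac{1}{2} \cdot \frac{1}{712} \cdot 1065}{\left(-3 + 9\right)^{\frac{3}{2}}} = \frac{1065}{1424 \cdot 6^{\frac{3}{2}}} = \frac{1065}{1424 \cdot 6 \sqrt{6}} = \frac{1065 \frac{\sqrt{6}}{36}}{1424} = \frac{355 \sqrt{6}}{17088}$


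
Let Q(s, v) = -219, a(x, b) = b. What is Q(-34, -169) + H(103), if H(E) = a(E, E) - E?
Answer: -219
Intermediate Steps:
H(E) = 0 (H(E) = E - E = 0)
Q(-34, -169) + H(103) = -219 + 0 = -219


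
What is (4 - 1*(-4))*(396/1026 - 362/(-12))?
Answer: 4644/19 ≈ 244.42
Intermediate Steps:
(4 - 1*(-4))*(396/1026 - 362/(-12)) = (4 + 4)*(396*(1/1026) - 362*(-1/12)) = 8*(22/57 + 181/6) = 8*(1161/38) = 4644/19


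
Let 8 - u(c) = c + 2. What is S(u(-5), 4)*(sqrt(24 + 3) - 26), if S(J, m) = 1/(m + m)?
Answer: -13/4 + 3*sqrt(3)/8 ≈ -2.6005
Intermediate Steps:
u(c) = 6 - c (u(c) = 8 - (c + 2) = 8 - (2 + c) = 8 + (-2 - c) = 6 - c)
S(J, m) = 1/(2*m)
S(u(-5), 4)*(sqrt(24 + 3) - 26) = ((1/2)/4)*(sqrt(24 + 3) - 26) = ((1/2)*(1/4))*(sqrt(27) - 26) = (3*sqrt(3) - 26)/8 = (-26 + 3*sqrt(3))/8 = -13/4 + 3*sqrt(3)/8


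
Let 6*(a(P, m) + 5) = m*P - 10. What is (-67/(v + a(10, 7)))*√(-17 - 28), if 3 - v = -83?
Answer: -201*I*√5/91 ≈ -4.939*I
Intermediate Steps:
v = 86 (v = 3 - 1*(-83) = 3 + 83 = 86)
a(P, m) = -20/3 + P*m/6 (a(P, m) = -5 + (m*P - 10)/6 = -5 + (P*m - 10)/6 = -5 + (-10 + P*m)/6 = -5 + (-5/3 + P*m/6) = -20/3 + P*m/6)
(-67/(v + a(10, 7)))*√(-17 - 28) = (-67/(86 + (-20/3 + (⅙)*10*7)))*√(-17 - 28) = (-67/(86 + (-20/3 + 35/3)))*√(-45) = (-67/(86 + 5))*(3*I*√5) = (-67/91)*(3*I*√5) = ((1/91)*(-67))*(3*I*√5) = -201*I*√5/91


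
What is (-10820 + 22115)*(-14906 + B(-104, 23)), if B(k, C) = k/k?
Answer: -168351975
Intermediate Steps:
B(k, C) = 1
(-10820 + 22115)*(-14906 + B(-104, 23)) = (-10820 + 22115)*(-14906 + 1) = 11295*(-14905) = -168351975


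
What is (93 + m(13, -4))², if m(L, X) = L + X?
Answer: 10404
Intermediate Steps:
(93 + m(13, -4))² = (93 + (13 - 4))² = (93 + 9)² = 102² = 10404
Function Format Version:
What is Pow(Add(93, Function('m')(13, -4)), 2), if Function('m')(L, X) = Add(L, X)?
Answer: 10404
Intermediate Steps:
Pow(Add(93, Function('m')(13, -4)), 2) = Pow(Add(93, Add(13, -4)), 2) = Pow(Add(93, 9), 2) = Pow(102, 2) = 10404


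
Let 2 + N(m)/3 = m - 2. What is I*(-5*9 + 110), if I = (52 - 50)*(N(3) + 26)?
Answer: 2990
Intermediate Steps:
N(m) = -12 + 3*m (N(m) = -6 + 3*(m - 2) = -6 + 3*(-2 + m) = -6 + (-6 + 3*m) = -12 + 3*m)
I = 46 (I = (52 - 50)*((-12 + 3*3) + 26) = 2*((-12 + 9) + 26) = 2*(-3 + 26) = 2*23 = 46)
I*(-5*9 + 110) = 46*(-5*9 + 110) = 46*(-45 + 110) = 46*65 = 2990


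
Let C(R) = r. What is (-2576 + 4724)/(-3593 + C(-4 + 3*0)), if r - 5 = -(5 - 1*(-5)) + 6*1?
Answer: -537/898 ≈ -0.59800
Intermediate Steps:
r = 1 (r = 5 + (-(5 - 1*(-5)) + 6*1) = 5 + (-(5 + 5) + 6) = 5 + (-1*10 + 6) = 5 + (-10 + 6) = 5 - 4 = 1)
C(R) = 1
(-2576 + 4724)/(-3593 + C(-4 + 3*0)) = (-2576 + 4724)/(-3593 + 1) = 2148/(-3592) = 2148*(-1/3592) = -537/898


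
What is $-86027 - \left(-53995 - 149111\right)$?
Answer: $117079$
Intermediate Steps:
$-86027 - \left(-53995 - 149111\right) = -86027 - -203106 = -86027 + 203106 = 117079$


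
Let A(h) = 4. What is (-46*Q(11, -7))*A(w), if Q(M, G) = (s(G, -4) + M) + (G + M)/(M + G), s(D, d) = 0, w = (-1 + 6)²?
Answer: -2208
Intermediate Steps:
w = 25 (w = 5² = 25)
Q(M, G) = 1 + M (Q(M, G) = (0 + M) + (G + M)/(M + G) = M + (G + M)/(G + M) = M + 1 = 1 + M)
(-46*Q(11, -7))*A(w) = -46*(1 + 11)*4 = -46*12*4 = -552*4 = -2208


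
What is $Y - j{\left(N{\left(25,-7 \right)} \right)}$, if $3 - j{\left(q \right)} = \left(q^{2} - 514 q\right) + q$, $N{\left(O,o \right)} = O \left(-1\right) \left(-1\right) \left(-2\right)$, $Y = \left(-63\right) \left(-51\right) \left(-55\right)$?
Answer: $-148568$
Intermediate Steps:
$Y = -176715$ ($Y = 3213 \left(-55\right) = -176715$)
$N{\left(O,o \right)} = - 2 O$ ($N{\left(O,o \right)} = O 1 \left(-2\right) = O \left(-2\right) = - 2 O$)
$j{\left(q \right)} = 3 - q^{2} + 513 q$ ($j{\left(q \right)} = 3 - \left(\left(q^{2} - 514 q\right) + q\right) = 3 - \left(q^{2} - 513 q\right) = 3 - q^{2} + 513 q$)
$Y - j{\left(N{\left(25,-7 \right)} \right)} = -176715 - \left(3 - \left(\left(-2\right) 25\right)^{2} + 513 \left(\left(-2\right) 25\right)\right) = -176715 - \left(3 - \left(-50\right)^{2} + 513 \left(-50\right)\right) = -176715 - \left(3 - 2500 - 25650\right) = -176715 - -28147 = -176715 + 28147 = -148568$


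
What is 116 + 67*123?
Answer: 8357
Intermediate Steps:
116 + 67*123 = 116 + 8241 = 8357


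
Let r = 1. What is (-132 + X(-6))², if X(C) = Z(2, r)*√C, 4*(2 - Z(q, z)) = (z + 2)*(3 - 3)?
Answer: 17400 - 528*I*√6 ≈ 17400.0 - 1293.3*I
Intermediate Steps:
Z(q, z) = 2 (Z(q, z) = 2 - (z + 2)*(3 - 3)/4 = 2 - (2 + z)*0/4 = 2 - ¼*0 = 2 + 0 = 2)
X(C) = 2*√C
(-132 + X(-6))² = (-132 + 2*√(-6))² = (-132 + 2*(I*√6))² = (-132 + 2*I*√6)²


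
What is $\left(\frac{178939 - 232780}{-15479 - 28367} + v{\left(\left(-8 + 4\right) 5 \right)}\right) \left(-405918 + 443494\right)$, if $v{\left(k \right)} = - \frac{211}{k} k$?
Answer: $- \frac{15709611820}{1993} \approx -7.8824 \cdot 10^{6}$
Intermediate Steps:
$v{\left(k \right)} = -211$
$\left(\frac{178939 - 232780}{-15479 - 28367} + v{\left(\left(-8 + 4\right) 5 \right)}\right) \left(-405918 + 443494\right) = \left(\frac{178939 - 232780}{-15479 - 28367} - 211\right) \left(-405918 + 443494\right) = \left(- \frac{53841}{-43846} - 211\right) 37576 = \left(\left(-53841\right) \left(- \frac{1}{43846}\right) - 211\right) 37576 = \left(\frac{53841}{43846} - 211\right) 37576 = \left(- \frac{9197665}{43846}\right) 37576 = - \frac{15709611820}{1993}$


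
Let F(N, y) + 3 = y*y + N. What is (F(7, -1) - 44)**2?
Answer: 1521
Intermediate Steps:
F(N, y) = -3 + N + y**2 (F(N, y) = -3 + (y*y + N) = -3 + (y**2 + N) = -3 + (N + y**2) = -3 + N + y**2)
(F(7, -1) - 44)**2 = ((-3 + 7 + (-1)**2) - 44)**2 = ((-3 + 7 + 1) - 44)**2 = (5 - 44)**2 = (-39)**2 = 1521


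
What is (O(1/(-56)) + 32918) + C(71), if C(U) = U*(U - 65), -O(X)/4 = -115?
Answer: 33804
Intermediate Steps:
O(X) = 460 (O(X) = -4*(-115) = 460)
C(U) = U*(-65 + U)
(O(1/(-56)) + 32918) + C(71) = (460 + 32918) + 71*(-65 + 71) = 33378 + 71*6 = 33378 + 426 = 33804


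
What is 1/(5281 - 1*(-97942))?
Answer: 1/103223 ≈ 9.6878e-6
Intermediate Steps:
1/(5281 - 1*(-97942)) = 1/(5281 + 97942) = 1/103223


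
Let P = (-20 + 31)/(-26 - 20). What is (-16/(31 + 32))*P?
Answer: 88/1449 ≈ 0.060732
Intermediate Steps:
P = -11/46 (P = 11/(-46) = 11*(-1/46) = -11/46 ≈ -0.23913)
(-16/(31 + 32))*P = -16/(31 + 32)*(-11/46) = -16/63*(-11/46) = 88/1449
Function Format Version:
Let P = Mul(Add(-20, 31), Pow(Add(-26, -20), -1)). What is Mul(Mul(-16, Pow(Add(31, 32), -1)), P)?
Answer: Rational(88, 1449) ≈ 0.060732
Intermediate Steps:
P = Rational(-11, 46) (P = Mul(11, Pow(-46, -1)) = Mul(11, Rational(-1, 46)) = Rational(-11, 46) ≈ -0.23913)
Mul(Mul(-16, Pow(Add(31, 32), -1)), P) = Mul(Mul(-16, Pow(Add(31, 32), -1)), Rational(-11, 46)) = Mul(Mul(-16, Pow(63, -1)), Rational(-11, 46)) = Mul(Mul(-16, Rational(1, 63)), Rational(-11, 46)) = Mul(Rational(-16, 63), Rational(-11, 46)) = Rational(88, 1449)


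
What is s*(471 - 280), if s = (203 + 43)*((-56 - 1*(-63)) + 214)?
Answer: 10383906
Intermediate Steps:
s = 54366 (s = 246*((-56 + 63) + 214) = 246*(7 + 214) = 246*221 = 54366)
s*(471 - 280) = 54366*(471 - 280) = 54366*191 = 10383906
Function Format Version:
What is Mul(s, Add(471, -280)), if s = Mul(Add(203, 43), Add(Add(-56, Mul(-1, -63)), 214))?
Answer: 10383906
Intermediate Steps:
s = 54366 (s = Mul(246, Add(Add(-56, 63), 214)) = Mul(246, Add(7, 214)) = Mul(246, 221) = 54366)
Mul(s, Add(471, -280)) = Mul(54366, Add(471, -280)) = Mul(54366, 191) = 10383906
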